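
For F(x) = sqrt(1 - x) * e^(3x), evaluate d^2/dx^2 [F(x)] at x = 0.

Expand each factor separately, then convolve coefficients.
The coefficient of x^2 in the expansion is 23/8, so F′′(0) = 2! * (23/8) = 23/4.

23/4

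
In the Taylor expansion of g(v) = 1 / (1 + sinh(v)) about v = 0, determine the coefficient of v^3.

-7/6

Expand as Σ (-1)^k u^k with u equal to the inner function's series.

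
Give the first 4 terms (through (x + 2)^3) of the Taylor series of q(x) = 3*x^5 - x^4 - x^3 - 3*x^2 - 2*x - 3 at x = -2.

127*(x + 2)^3 - 261*(x + 2)^2 + 270*(x + 2) - 115

q(-2) = -115
q′(-2) = 270
q′′(-2) = -522
q′′′(-2) = 762
Then c_k = q^(k)(-2)/k! gives each Taylor coefficient.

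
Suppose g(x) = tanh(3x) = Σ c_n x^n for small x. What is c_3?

Use the known series and substitute for the argument.
g(0) = 0
g′(0) = 3
g′′(0) = 0
g′′′(0) = -54

-9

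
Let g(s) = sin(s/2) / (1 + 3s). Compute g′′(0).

Expand each factor separately, then convolve coefficients.
The coefficient of s^2 in the expansion is -3/2, so g′′(0) = 2! * (-3/2) = -3.

-3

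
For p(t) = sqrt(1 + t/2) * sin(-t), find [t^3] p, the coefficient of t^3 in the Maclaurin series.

19/96

Expand each factor separately, then convolve coefficients.
p(0) = 0
p′(0) = -1
p′′(0) = -1/2
p′′′(0) = 19/16
So c_3 = p′′′(0)/3! = 19/96.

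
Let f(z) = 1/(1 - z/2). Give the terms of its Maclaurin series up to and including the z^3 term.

z^3/8 + z^2/4 + z/2 + 1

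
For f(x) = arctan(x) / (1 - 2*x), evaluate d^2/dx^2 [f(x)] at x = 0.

4

Multiply the numerator's expansion by the denominator's geometric series.
From the series, [x^2] f = 2; multiply by 2! = 2 to get 4.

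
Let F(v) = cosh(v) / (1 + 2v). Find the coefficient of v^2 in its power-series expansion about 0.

Expand each factor separately, then convolve coefficients.
F(0) = 1
F′(0) = -2
F′′(0) = 9
Then c_k = F^(k)(0)/k! gives each Taylor coefficient.

9/2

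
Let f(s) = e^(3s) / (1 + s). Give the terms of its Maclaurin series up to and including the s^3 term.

2*s^3 + 5*s^2/2 + 2*s + 1

Multiply the two series term by term and collect like powers.
f(0) = 1
f′(0) = 2
f′′(0) = 5
f′′′(0) = 12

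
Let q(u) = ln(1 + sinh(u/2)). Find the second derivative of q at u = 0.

-1/4

Substitute the inner expansion into the outer series and collect powers.
From the series, [u^2] q = -1/8; multiply by 2! = 2 to get -1/4.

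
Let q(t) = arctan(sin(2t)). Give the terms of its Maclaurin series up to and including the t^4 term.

-4*t^3 + 2*t

Substitute the inner expansion into the outer series and collect powers.
[t^0] = 0;  [t^1] = 2;  [t^2] = 0;  [t^3] = -4;  [t^4] = 0.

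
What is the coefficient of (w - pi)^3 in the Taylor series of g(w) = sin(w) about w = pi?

Differentiate repeatedly and evaluate at the center.
g(pi) = 0
g′(pi) = -1
g′′(pi) = 0
g′′′(pi) = 1

1/6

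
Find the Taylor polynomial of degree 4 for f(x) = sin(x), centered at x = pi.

(x - pi)^3/6 - (x - pi)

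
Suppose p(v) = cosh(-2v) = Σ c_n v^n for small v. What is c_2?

2

[v^0] = 1;  [v^1] = 0;  [v^2] = 2.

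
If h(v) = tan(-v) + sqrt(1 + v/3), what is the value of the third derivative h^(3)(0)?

-143/72

Expand each term separately and add.
The coefficient of v^3 in the expansion is -143/432, so h′′′(0) = 3! * (-143/432) = -143/72.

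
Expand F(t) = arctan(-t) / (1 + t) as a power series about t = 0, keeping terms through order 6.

13*t^6/15 - 13*t^5/15 + 2*t^4/3 - 2*t^3/3 + t^2 - t

Take the Cauchy product of the two expansions.
F(0) = 0
F′(0) = -1
F′′(0) = 2
F′′′(0) = -4
F^(4)(0) = 16
F^(5)(0) = -104
F^(6)(0) = 624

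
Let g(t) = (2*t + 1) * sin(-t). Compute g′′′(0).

1

Distribute the polynomial across the series and collect like powers.
The coefficient of t^3 in the expansion is 1/6, so g′′′(0) = 3! * (1/6) = 1.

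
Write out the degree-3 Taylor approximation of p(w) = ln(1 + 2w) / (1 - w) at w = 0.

Multiply the numerator's expansion by the denominator's geometric series.
[w^0] = 0;  [w^1] = 2;  [w^2] = 0;  [w^3] = 8/3.

8*w^3/3 + 2*w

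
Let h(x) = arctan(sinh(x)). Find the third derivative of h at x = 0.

-1

Substitute the inner expansion into the outer series and collect powers.
The coefficient of x^3 in the expansion is -1/6, so h′′′(0) = 3! * (-1/6) = -1.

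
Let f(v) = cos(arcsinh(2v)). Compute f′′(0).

-4

Substitute the inner expansion into the outer series and collect powers.
From the series, [v^2] f = -2; multiply by 2! = 2 to get -4.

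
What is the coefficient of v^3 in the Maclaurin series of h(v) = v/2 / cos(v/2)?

1/16

Invert the denominator's series and multiply.
h(0) = 0
h′(0) = 1/2
h′′(0) = 0
h′′′(0) = 3/8
So c_3 = h′′′(0)/3! = 1/16.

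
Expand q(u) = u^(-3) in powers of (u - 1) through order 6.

28*(u - 1)^6 - 21*(u - 1)^5 + 15*(u - 1)^4 - 10*(u - 1)^3 + 6*(u - 1)^2 - 3*(u - 1) + 1

q(1) = 1
q′(1) = -3
q′′(1) = 12
q′′′(1) = -60
q^(4)(1) = 360
q^(5)(1) = -2520
q^(6)(1) = 20160
Dividing each by k! gives the coefficients c_0, ..., c_6.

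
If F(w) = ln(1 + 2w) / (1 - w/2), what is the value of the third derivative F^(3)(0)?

Take the Cauchy product of the two expansions.
The coefficient of w^3 in the expansion is 13/6, so F′′′(0) = 3! * (13/6) = 13.

13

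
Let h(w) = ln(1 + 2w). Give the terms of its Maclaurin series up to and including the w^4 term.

h(0) = 0
h′(0) = 2
h′′(0) = -4
h′′′(0) = 16
h^(4)(0) = -96
The Taylor polynomial is Σ h^(k)(0)/k! · w^k.

-4*w^4 + 8*w^3/3 - 2*w^2 + 2*w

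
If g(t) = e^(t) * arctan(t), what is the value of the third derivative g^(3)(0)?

1

Take the Cauchy product of the two expansions.
The coefficient of t^3 in the expansion is 1/6, so g′′′(0) = 3! * (1/6) = 1.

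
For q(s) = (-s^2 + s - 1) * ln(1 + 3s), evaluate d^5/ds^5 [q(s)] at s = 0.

-9342

Multiply each power in the prefactor through the base expansion.
From the series, [s^5] q = -1557/20; multiply by 5! = 120 to get -9342.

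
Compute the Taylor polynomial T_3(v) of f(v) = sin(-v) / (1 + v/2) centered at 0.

-v^3/12 + v^2/2 - v

Write out both Maclaurin series and multiply, keeping only the needed powers.
f(0) = 0
f′(0) = -1
f′′(0) = 1
f′′′(0) = -1/2
Then c_k = f^(k)(0)/k! gives each Taylor coefficient.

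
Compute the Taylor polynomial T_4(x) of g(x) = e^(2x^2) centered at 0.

2*x^4 + 2*x^2 + 1

g(0) = 1
g′(0) = 0
g′′(0) = 4
g′′′(0) = 0
g^(4)(0) = 48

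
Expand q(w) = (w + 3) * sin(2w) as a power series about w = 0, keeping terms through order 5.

Multiply each power in the prefactor through the base expansion.
q(0) = 0
q′(0) = 6
q′′(0) = 4
q′′′(0) = -24
q^(4)(0) = -32
q^(5)(0) = 96
Then c_k = q^(k)(0)/k! gives each Taylor coefficient.

4*w^5/5 - 4*w^4/3 - 4*w^3 + 2*w^2 + 6*w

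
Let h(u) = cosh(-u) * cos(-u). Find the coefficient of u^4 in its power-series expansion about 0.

Expand each factor separately, then convolve coefficients.
So c_4 = h^(4)(0)/4! = -1/6.

-1/6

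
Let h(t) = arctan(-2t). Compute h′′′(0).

16

Use the known series and substitute for the argument.
From the series, [t^3] h = 8/3; multiply by 3! = 6 to get 16.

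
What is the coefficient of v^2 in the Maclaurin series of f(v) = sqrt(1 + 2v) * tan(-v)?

-1

Expand each factor separately, then convolve coefficients.
f(0) = 0
f′(0) = -1
f′′(0) = -2
The Taylor polynomial is Σ f^(k)(0)/k! · v^k.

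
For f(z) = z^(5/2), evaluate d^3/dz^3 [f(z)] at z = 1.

From the series, [(z - 1)^3] f = 5/16; multiply by 3! = 6 to get 15/8.

15/8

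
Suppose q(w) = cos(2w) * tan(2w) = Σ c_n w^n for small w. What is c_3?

Write out both Maclaurin series and multiply, keeping only the needed powers.
[w^0] = 0;  [w^1] = 2;  [w^2] = 0;  [w^3] = -4/3.

-4/3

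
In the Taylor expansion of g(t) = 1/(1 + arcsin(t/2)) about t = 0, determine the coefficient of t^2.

1/4

Plug the Maclaurin series of the inner function into that of the outer and collect terms.
[t^0] = 1;  [t^1] = -1/2;  [t^2] = 1/4.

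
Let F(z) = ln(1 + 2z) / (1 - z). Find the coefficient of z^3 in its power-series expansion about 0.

Use 1/(1 - r) = Σ r^k on the denominator, then take the Cauchy product.
F(0) = 0
F′(0) = 2
F′′(0) = 0
F′′′(0) = 16
So c_3 = F′′′(0)/3! = 8/3.

8/3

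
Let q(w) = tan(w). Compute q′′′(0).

2

Compute the successive derivatives at the expansion point and divide by k!.
From the series, [w^3] q = 1/3; multiply by 3! = 6 to get 2.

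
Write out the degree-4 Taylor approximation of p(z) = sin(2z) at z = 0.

Use the known series and substitute for the argument.
[z^0] = 0;  [z^1] = 2;  [z^2] = 0;  [z^3] = -4/3;  [z^4] = 0.

-4*z^3/3 + 2*z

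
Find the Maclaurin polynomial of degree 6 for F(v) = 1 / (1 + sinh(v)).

Write 1/(1+u) = 1 - u + u^2 - u^3 + ... and substitute the series for u.
F(0) = 1
F′(0) = -1
F′′(0) = 2
F′′′(0) = -7
F^(4)(0) = 32
F^(5)(0) = -181
F^(6)(0) = 1232

77*v^6/45 - 181*v^5/120 + 4*v^4/3 - 7*v^3/6 + v^2 - v + 1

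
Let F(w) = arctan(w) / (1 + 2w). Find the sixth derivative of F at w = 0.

-21408

Expand each factor separately, then convolve coefficients.
The coefficient of w^6 in the expansion is -446/15, so F^(6)(0) = 6! * (-446/15) = -21408.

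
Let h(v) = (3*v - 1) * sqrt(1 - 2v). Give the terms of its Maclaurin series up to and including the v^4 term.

Distribute the polynomial across the series and collect like powers.
h(0) = -1
h′(0) = 4
h′′(0) = -5
h′′′(0) = -6
h^(4)(0) = -21

-7*v^4/8 - v^3 - 5*v^2/2 + 4*v - 1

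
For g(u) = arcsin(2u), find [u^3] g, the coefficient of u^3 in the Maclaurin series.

4/3

[u^0] = 0;  [u^1] = 2;  [u^2] = 0;  [u^3] = 4/3.
So c_3 = g′′′(0)/3! = 4/3.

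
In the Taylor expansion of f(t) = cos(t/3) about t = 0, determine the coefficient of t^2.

-1/18

Compute the successive derivatives at the expansion point and divide by k!.
f(0) = 1
f′(0) = 0
f′′(0) = -1/9
Then c_k = f^(k)(0)/k! gives each Taylor coefficient.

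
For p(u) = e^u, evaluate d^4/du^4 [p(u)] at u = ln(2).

Use the known series and substitute for the argument.
From the series, [(u - ln(2))^4] p = 1/12; multiply by 4! = 24 to get 2.

2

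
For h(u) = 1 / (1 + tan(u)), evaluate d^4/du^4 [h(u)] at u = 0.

Write 1/(1+u) = 1 - u + u^2 - u^3 + ... and substitute the series for u.
The coefficient of u^4 in the expansion is 5/3, so h^(4)(0) = 4! * (5/3) = 40.

40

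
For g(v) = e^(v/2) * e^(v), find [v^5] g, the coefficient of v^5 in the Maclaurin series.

81/1280

Take the Cauchy product of the two expansions.
g(0) = 1
g′(0) = 3/2
g′′(0) = 9/4
g′′′(0) = 27/8
g^(4)(0) = 81/16
g^(5)(0) = 243/32
So c_5 = g^(5)(0)/5! = 81/1280.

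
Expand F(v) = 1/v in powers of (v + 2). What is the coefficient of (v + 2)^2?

c_2 = F′′(-2)/2! = -1/8.

-1/8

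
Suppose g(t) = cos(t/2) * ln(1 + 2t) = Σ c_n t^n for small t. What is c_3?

Multiply the two series term by term and collect like powers.
g(0) = 0
g′(0) = 2
g′′(0) = -4
g′′′(0) = 29/2
So c_3 = g′′′(0)/3! = 29/12.

29/12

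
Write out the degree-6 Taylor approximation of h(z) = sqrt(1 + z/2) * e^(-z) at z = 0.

-16793*z^6/2949120 + 1781*z^5/122880 - 53*z^4/2048 - z^3/384 + 7*z^2/32 - 3*z/4 + 1

Write out both Maclaurin series and multiply, keeping only the needed powers.
h(0) = 1
h′(0) = -3/4
h′′(0) = 7/16
h′′′(0) = -1/64
h^(4)(0) = -159/256
h^(5)(0) = 1781/1024
h^(6)(0) = -16793/4096
Then c_k = h^(k)(0)/k! gives each Taylor coefficient.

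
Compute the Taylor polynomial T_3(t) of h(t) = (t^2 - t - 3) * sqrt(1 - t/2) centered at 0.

-25*t^3/128 + 43*t^2/32 - t/4 - 3

Distribute the polynomial across the series and collect like powers.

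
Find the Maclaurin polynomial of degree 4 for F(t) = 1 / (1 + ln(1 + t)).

11*t^4/3 - 7*t^3/3 + 3*t^2/2 - t + 1

Expand as Σ (-1)^k u^k with u equal to the inner function's series.
F(0) = 1
F′(0) = -1
F′′(0) = 3
F′′′(0) = -14
F^(4)(0) = 88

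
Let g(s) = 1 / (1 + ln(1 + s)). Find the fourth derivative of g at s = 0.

Expand as Σ (-1)^k u^k with u equal to the inner function's series.
The coefficient of s^4 in the expansion is 11/3, so g^(4)(0) = 4! * (11/3) = 88.

88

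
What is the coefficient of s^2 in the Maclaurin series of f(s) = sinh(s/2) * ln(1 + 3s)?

3/2

Write out both Maclaurin series and multiply, keeping only the needed powers.
[s^0] = 0;  [s^1] = 0;  [s^2] = 3/2.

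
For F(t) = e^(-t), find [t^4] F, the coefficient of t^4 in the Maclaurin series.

Compute the successive derivatives at the expansion point and divide by k!.
F(0) = 1
F′(0) = -1
F′′(0) = 1
F′′′(0) = -1
F^(4)(0) = 1

1/24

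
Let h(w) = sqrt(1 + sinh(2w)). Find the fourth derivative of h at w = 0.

Plug the Maclaurin series of the inner function into that of the outer and collect terms.
The coefficient of w^4 in the expansion is -31/24, so h^(4)(0) = 4! * (-31/24) = -31.

-31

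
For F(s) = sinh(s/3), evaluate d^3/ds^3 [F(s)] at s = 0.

The coefficient of s^3 in the expansion is 1/162, so F′′′(0) = 3! * (1/162) = 1/27.

1/27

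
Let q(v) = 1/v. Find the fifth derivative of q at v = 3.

-40/243

From the series, [(v - 3)^5] q = -1/729; multiply by 5! = 120 to get -40/243.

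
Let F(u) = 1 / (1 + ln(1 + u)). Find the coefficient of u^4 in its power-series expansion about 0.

Expand as Σ (-1)^k u^k with u equal to the inner function's series.

11/3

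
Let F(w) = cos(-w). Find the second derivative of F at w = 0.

-1

The coefficient of w^2 in the expansion is -1/2, so F′′(0) = 2! * (-1/2) = -1.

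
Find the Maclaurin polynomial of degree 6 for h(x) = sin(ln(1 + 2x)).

Compose series: expand the inner function first, then feed it into the outer expansion.

8*x^6 - 8*x^5/3 + 4*x^3/3 - 2*x^2 + 2*x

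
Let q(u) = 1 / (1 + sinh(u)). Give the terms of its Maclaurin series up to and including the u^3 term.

-7*u^3/6 + u^2 - u + 1

Use the geometric series for the reciprocal, then substitute.
q(0) = 1
q′(0) = -1
q′′(0) = 2
q′′′(0) = -7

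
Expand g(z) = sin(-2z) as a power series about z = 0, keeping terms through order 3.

4*z^3/3 - 2*z

[z^0] = 0;  [z^1] = -2;  [z^2] = 0;  [z^3] = 4/3.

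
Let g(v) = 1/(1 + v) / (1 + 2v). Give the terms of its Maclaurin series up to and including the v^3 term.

Expand each factor separately, then convolve coefficients.
g(0) = 1
g′(0) = -3
g′′(0) = 14
g′′′(0) = -90

-15*v^3 + 7*v^2 - 3*v + 1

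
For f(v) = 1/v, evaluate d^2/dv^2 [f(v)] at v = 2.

1/4

Use the known series and substitute for the argument.
From the series, [(v - 2)^2] f = 1/8; multiply by 2! = 2 to get 1/4.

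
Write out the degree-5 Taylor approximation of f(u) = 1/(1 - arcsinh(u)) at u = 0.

23*u^5/40 + 2*u^4/3 + 5*u^3/6 + u^2 + u + 1

Compose series: expand the inner function first, then feed it into the outer expansion.
f(0) = 1
f′(0) = 1
f′′(0) = 2
f′′′(0) = 5
f^(4)(0) = 16
f^(5)(0) = 69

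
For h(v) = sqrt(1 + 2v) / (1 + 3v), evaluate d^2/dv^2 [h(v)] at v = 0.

Take the Cauchy product of the two expansions.
The coefficient of v^2 in the expansion is 11/2, so h′′(0) = 2! * (11/2) = 11.

11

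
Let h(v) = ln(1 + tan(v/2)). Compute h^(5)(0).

Compose series: expand the inner function first, then feed it into the outer expansion.
From the series, [v^5] h = 1/48; multiply by 5! = 120 to get 5/2.

5/2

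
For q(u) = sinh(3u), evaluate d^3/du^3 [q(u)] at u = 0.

27

From the series, [u^3] q = 9/2; multiply by 3! = 6 to get 27.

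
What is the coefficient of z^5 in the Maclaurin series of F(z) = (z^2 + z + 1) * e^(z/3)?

49/7290

Shift and add copies of the series according to the polynomial's terms.
F(0) = 1
F′(0) = 4/3
F′′(0) = 25/9
F′′′(0) = 64/27
F^(4)(0) = 121/81
F^(5)(0) = 196/243
Dividing each by k! gives the coefficients c_0, ..., c_5.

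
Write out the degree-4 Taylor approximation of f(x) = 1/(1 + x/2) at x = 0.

Compute the successive derivatives at the expansion point and divide by k!.
f(0) = 1
f′(0) = -1/2
f′′(0) = 1/2
f′′′(0) = -3/4
f^(4)(0) = 3/2
The Taylor polynomial is Σ f^(k)(0)/k! · x^k.

x^4/16 - x^3/8 + x^2/4 - x/2 + 1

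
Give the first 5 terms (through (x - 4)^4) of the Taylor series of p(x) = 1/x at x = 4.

(x - 4)^4/1024 - (x - 4)^3/256 + (x - 4)^2/64 - (x - 4)/16 + 1/4

p(4) = 1/4
p′(4) = -1/16
p′′(4) = 1/32
p′′′(4) = -3/128
p^(4)(4) = 3/128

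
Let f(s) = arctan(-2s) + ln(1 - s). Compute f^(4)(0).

-6

Add the two expansions coefficient-wise.
The coefficient of s^4 in the expansion is -1/4, so f^(4)(0) = 4! * (-1/4) = -6.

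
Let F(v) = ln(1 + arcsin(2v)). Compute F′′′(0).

Let u equal the inner series; expand the outer function in u and truncate.
From the series, [v^3] F = 4; multiply by 3! = 6 to get 24.

24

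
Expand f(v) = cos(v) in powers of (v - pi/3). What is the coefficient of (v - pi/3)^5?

Apply the Taylor formula c_k = f^(k)(a)/k!.

-sqrt(3)/240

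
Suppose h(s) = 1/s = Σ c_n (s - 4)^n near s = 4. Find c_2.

Differentiate repeatedly and evaluate at the center.
h(4) = 1/4
h′(4) = -1/16
h′′(4) = 1/32
Then c_k = h^(k)(4)/k! gives each Taylor coefficient.

1/64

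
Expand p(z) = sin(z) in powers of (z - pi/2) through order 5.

Use the known series and substitute for the argument.

(z - pi/2)^4/24 - (z - pi/2)^2/2 + 1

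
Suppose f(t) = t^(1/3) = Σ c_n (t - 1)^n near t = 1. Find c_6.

-154/6561

Use the known series and substitute for the argument.
[(t - 1)^0] = 1;  [(t - 1)^1] = 1/3;  [(t - 1)^2] = -1/9;  [(t - 1)^3] = 5/81;  [(t - 1)^4] = -10/243;  [(t - 1)^5] = 22/729;  [(t - 1)^6] = -154/6561.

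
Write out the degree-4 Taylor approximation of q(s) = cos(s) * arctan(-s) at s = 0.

Write out both Maclaurin series and multiply, keeping only the needed powers.
q(0) = 0
q′(0) = -1
q′′(0) = 0
q′′′(0) = 5
q^(4)(0) = 0

5*s^3/6 - s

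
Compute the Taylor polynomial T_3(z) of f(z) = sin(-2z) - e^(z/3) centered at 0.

215*z^3/162 - z^2/18 - 7*z/3 - 1

Combine the two series term by term.
f(0) = -1
f′(0) = -7/3
f′′(0) = -1/9
f′′′(0) = 215/27
Then c_k = f^(k)(0)/k! gives each Taylor coefficient.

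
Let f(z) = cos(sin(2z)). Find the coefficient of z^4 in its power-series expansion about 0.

Let u equal the inner series; expand the outer function in u and truncate.
f(0) = 1
f′(0) = 0
f′′(0) = -4
f′′′(0) = 0
f^(4)(0) = 80

10/3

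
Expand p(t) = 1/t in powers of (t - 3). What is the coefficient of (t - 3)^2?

p(3) = 1/3
p′(3) = -1/9
p′′(3) = 2/27
Then c_k = p^(k)(3)/k! gives each Taylor coefficient.

1/27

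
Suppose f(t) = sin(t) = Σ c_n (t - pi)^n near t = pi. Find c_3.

1/6

Use the known series and substitute for the argument.
f(pi) = 0
f′(pi) = -1
f′′(pi) = 0
f′′′(pi) = 1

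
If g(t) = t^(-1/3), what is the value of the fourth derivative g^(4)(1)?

Use the known series and substitute for the argument.
The coefficient of (t - 1)^4 in the expansion is 35/243, so g^(4)(1) = 4! * (35/243) = 280/81.

280/81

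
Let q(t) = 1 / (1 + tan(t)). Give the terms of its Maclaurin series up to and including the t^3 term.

Use the geometric series for the reciprocal, then substitute.
[t^0] = 1;  [t^1] = -1;  [t^2] = 1;  [t^3] = -4/3.

-4*t^3/3 + t^2 - t + 1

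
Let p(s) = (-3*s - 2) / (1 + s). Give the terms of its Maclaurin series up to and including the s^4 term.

Multiply each power in the prefactor through the base expansion.
p(0) = -2
p′(0) = -1
p′′(0) = 2
p′′′(0) = -6
p^(4)(0) = 24
The Taylor polynomial is Σ p^(k)(0)/k! · s^k.

s^4 - s^3 + s^2 - s - 2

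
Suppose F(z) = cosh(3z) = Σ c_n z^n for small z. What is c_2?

9/2

Compute the successive derivatives at the expansion point and divide by k!.
F(0) = 1
F′(0) = 0
F′′(0) = 9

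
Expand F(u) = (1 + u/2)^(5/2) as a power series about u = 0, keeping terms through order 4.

-5*u^4/2048 + 5*u^3/128 + 15*u^2/32 + 5*u/4 + 1

Use the known series and substitute for the argument.
F(0) = 1
F′(0) = 5/4
F′′(0) = 15/16
F′′′(0) = 15/64
F^(4)(0) = -15/256
The Taylor polynomial is Σ F^(k)(0)/k! · u^k.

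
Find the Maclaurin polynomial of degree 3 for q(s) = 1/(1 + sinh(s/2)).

Let u equal the inner series; expand the outer function in u and truncate.
q(0) = 1
q′(0) = -1/2
q′′(0) = 1/2
q′′′(0) = -7/8
Then c_k = q^(k)(0)/k! gives each Taylor coefficient.

-7*s^3/48 + s^2/4 - s/2 + 1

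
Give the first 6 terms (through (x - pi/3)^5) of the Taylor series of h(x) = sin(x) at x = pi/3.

[(x - pi/3)^0] = sqrt(3)/2;  [(x - pi/3)^1] = 1/2;  [(x - pi/3)^2] = -sqrt(3)/4;  [(x - pi/3)^3] = -1/12;  [(x - pi/3)^4] = sqrt(3)/48;  [(x - pi/3)^5] = 1/240.

(x - pi/3)^5/240 + sqrt(3)*(x - pi/3)^4/48 - (x - pi/3)^3/12 - sqrt(3)*(x - pi/3)^2/4 + (x - pi/3)/2 + sqrt(3)/2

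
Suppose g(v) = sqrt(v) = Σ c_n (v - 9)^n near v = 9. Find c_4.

[(v - 9)^0] = 3;  [(v - 9)^1] = 1/6;  [(v - 9)^2] = -1/216;  [(v - 9)^3] = 1/3888;  [(v - 9)^4] = -5/279936.

-5/279936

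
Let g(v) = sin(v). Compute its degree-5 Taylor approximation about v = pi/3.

g(pi/3) = sqrt(3)/2
g′(pi/3) = 1/2
g′′(pi/3) = -sqrt(3)/2
g′′′(pi/3) = -1/2
g^(4)(pi/3) = sqrt(3)/2
g^(5)(pi/3) = 1/2
The Taylor polynomial is Σ g^(k)(pi/3)/k! · (v - pi/3)^k.

(v - pi/3)^5/240 + sqrt(3)*(v - pi/3)^4/48 - (v - pi/3)^3/12 - sqrt(3)*(v - pi/3)^2/4 + (v - pi/3)/2 + sqrt(3)/2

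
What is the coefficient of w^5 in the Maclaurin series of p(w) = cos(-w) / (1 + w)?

Multiply the two series term by term and collect like powers.
[w^0] = 1;  [w^1] = -1;  [w^2] = 1/2;  [w^3] = -1/2;  [w^4] = 13/24;  [w^5] = -13/24.
So c_5 = p^(5)(0)/5! = -13/24.

-13/24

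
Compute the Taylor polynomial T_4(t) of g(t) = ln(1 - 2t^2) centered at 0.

Apply the Taylor formula c_k = f^(k)(a)/k!.
g(0) = 0
g′(0) = 0
g′′(0) = -4
g′′′(0) = 0
g^(4)(0) = -48

-2*t^4 - 2*t^2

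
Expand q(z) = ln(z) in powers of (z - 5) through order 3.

(z - 5)^3/375 - (z - 5)^2/50 + (z - 5)/5 + ln(5)

Use the known series and substitute for the argument.
[(z - 5)^0] = ln(5);  [(z - 5)^1] = 1/5;  [(z - 5)^2] = -1/50;  [(z - 5)^3] = 1/375.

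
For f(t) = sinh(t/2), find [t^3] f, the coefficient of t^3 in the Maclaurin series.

Compute the successive derivatives at the expansion point and divide by k!.
f(0) = 0
f′(0) = 1/2
f′′(0) = 0
f′′′(0) = 1/8

1/48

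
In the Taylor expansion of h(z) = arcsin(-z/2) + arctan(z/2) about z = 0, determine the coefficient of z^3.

-1/16

Combine the two series term by term.
[z^0] = 0;  [z^1] = 0;  [z^2] = 0;  [z^3] = -1/16.
So c_3 = h′′′(0)/3! = -1/16.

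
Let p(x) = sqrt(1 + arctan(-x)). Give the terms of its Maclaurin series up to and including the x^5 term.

Plug the Maclaurin series of the inner function into that of the outer and collect terms.
[x^0] = 1;  [x^1] = -1/2;  [x^2] = -1/8;  [x^3] = 5/48;  [x^4] = 17/384;  [x^5] = -83/1280.

-83*x^5/1280 + 17*x^4/384 + 5*x^3/48 - x^2/8 - x/2 + 1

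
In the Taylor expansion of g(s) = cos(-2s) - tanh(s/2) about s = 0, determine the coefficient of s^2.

-2

Expand each term separately and add.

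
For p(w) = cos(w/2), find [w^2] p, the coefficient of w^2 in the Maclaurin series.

-1/8

p(0) = 1
p′(0) = 0
p′′(0) = -1/4
So c_2 = p′′(0)/2! = -1/8.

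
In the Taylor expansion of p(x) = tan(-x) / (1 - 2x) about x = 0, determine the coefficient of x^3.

-13/3

Take the Cauchy product of the two expansions.
p(0) = 0
p′(0) = -1
p′′(0) = -4
p′′′(0) = -26
So c_3 = p′′′(0)/3! = -13/3.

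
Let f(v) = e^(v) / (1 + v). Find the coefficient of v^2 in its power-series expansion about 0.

Multiply the two series term by term and collect like powers.
[v^0] = 1;  [v^1] = 0;  [v^2] = 1/2.
So c_2 = f′′(0)/2! = 1/2.

1/2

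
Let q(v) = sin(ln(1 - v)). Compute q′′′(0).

-1

Substitute the inner expansion into the outer series and collect powers.
From the series, [v^3] q = -1/6; multiply by 3! = 6 to get -1.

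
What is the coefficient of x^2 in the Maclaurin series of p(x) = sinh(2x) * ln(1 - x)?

-2

Expand each factor separately, then convolve coefficients.
p(0) = 0
p′(0) = 0
p′′(0) = -4
Dividing each by k! gives the coefficients c_0, ..., c_2.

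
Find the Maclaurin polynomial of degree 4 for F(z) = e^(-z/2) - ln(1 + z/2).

Expand each term separately and add.

7*z^4/384 - z^3/16 + z^2/4 - z + 1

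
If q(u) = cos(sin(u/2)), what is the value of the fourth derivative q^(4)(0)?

5/16

Plug the Maclaurin series of the inner function into that of the outer and collect terms.
From the series, [u^4] q = 5/384; multiply by 4! = 24 to get 5/16.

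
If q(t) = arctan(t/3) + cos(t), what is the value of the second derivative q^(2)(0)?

-1

Expand each term separately and add.
The coefficient of t^2 in the expansion is -1/2, so q′′(0) = 2! * (-1/2) = -1.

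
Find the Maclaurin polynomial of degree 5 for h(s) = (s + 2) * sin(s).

Distribute the polynomial across the series and collect like powers.

s^5/60 - s^4/6 - s^3/3 + s^2 + 2*s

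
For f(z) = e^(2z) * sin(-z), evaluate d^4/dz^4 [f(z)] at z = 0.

Expand each factor separately, then convolve coefficients.
From the series, [z^4] f = -1; multiply by 4! = 24 to get -24.

-24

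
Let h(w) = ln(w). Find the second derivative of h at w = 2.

Use the known series and substitute for the argument.
The coefficient of (w - 2)^2 in the expansion is -1/8, so h′′(2) = 2! * (-1/8) = -1/4.

-1/4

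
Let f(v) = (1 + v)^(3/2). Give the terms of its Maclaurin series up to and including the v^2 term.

3*v^2/8 + 3*v/2 + 1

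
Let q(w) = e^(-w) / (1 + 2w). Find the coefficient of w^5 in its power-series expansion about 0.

Take the Cauchy product of the two expansions.
[w^0] = 1;  [w^1] = -3;  [w^2] = 13/2;  [w^3] = -79/6;  [w^4] = 211/8;  [w^5] = -6331/120.
So c_5 = q^(5)(0)/5! = -6331/120.

-6331/120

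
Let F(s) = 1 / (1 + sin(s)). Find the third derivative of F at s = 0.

Expand as Σ (-1)^k u^k with u equal to the inner function's series.
From the series, [s^3] F = -5/6; multiply by 3! = 6 to get -5.

-5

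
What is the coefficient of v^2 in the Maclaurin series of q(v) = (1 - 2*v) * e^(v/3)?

Multiply each power in the prefactor through the base expansion.
q(0) = 1
q′(0) = -5/3
q′′(0) = -11/9
So c_2 = q′′(0)/2! = -11/18.

-11/18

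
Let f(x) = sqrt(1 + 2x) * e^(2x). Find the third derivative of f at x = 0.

Expand each factor separately, then convolve coefficients.
From the series, [x^3] f = 17/6; multiply by 3! = 6 to get 17.

17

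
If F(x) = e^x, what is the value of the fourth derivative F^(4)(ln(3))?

3

Use the known series and substitute for the argument.
The coefficient of (x - ln(3))^4 in the expansion is 1/8, so F^(4)(ln(3)) = 4! * (1/8) = 3.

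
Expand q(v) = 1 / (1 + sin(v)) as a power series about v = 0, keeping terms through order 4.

Use the geometric series for the reciprocal, then substitute.
[v^0] = 1;  [v^1] = -1;  [v^2] = 1;  [v^3] = -5/6;  [v^4] = 2/3.

2*v^4/3 - 5*v^3/6 + v^2 - v + 1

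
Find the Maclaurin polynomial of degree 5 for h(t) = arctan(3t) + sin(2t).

Combine the two series term by term.
h(0) = 0
h′(0) = 5
h′′(0) = 0
h′′′(0) = -62
h^(4)(0) = 0
h^(5)(0) = 5864
The Taylor polynomial is Σ h^(k)(0)/k! · t^k.

733*t^5/15 - 31*t^3/3 + 5*t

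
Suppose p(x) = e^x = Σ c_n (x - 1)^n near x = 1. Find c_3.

e/6

Use the known series and substitute for the argument.
So c_3 = p′′′(1)/3! = e/6.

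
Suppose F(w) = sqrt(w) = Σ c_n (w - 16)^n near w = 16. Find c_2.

F(16) = 4
F′(16) = 1/8
F′′(16) = -1/256

-1/512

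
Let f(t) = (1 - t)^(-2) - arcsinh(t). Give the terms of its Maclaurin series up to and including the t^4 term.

Combine the two series term by term.

5*t^4 + 25*t^3/6 + 3*t^2 + t + 1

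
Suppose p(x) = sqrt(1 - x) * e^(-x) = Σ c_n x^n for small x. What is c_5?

-107/3840

Write out both Maclaurin series and multiply, keeping only the needed powers.
p(0) = 1
p′(0) = -3/2
p′′(0) = 7/4
p′′′(0) = -17/8
p^(4)(0) = 33/16
p^(5)(0) = -107/32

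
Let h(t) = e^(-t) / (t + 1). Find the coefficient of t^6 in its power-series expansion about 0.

1957/720

Expand 1/(denominator) as a geometric series and multiply by the numerator's series.
h(0) = 1
h′(0) = -2
h′′(0) = 5
h′′′(0) = -16
h^(4)(0) = 65
h^(5)(0) = -326
h^(6)(0) = 1957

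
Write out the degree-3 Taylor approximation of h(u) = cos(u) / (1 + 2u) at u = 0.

Multiply the two series term by term and collect like powers.
[u^0] = 1;  [u^1] = -2;  [u^2] = 7/2;  [u^3] = -7.

-7*u^3 + 7*u^2/2 - 2*u + 1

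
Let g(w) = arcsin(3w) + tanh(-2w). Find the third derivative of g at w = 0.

Expand each term separately and add.
The coefficient of w^3 in the expansion is 43/6, so g′′′(0) = 3! * (43/6) = 43.

43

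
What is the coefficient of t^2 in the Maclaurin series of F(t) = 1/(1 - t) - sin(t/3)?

Expand each term separately and add.
F(0) = 1
F′(0) = 2/3
F′′(0) = 2
The Taylor polynomial is Σ F^(k)(0)/k! · t^k.

1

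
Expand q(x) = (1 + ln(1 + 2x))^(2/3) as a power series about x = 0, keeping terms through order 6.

-906512*x^6/32805 + 45392*x^5/3645 - 1444*x^4/243 + 248*x^3/81 - 16*x^2/9 + 4*x/3 + 1

Plug the Maclaurin series of the inner function into that of the outer and collect terms.
[x^0] = 1;  [x^1] = 4/3;  [x^2] = -16/9;  [x^3] = 248/81;  [x^4] = -1444/243;  [x^5] = 45392/3645;  [x^6] = -906512/32805.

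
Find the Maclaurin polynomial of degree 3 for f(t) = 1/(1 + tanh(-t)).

Substitute the inner expansion into the outer series and collect powers.
[t^0] = 1;  [t^1] = 1;  [t^2] = 1;  [t^3] = 2/3.

2*t^3/3 + t^2 + t + 1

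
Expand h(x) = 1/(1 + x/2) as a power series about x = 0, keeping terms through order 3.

-x^3/8 + x^2/4 - x/2 + 1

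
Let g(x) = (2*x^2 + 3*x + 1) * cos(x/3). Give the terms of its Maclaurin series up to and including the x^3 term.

-x^3/6 + 35*x^2/18 + 3*x + 1

Multiply each power in the prefactor through the base expansion.
g(0) = 1
g′(0) = 3
g′′(0) = 35/9
g′′′(0) = -1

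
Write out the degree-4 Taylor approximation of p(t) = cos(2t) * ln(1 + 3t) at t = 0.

-45*t^4/4 + 3*t^3 - 9*t^2/2 + 3*t

Write out both Maclaurin series and multiply, keeping only the needed powers.
p(0) = 0
p′(0) = 3
p′′(0) = -9
p′′′(0) = 18
p^(4)(0) = -270
Dividing each by k! gives the coefficients c_0, ..., c_4.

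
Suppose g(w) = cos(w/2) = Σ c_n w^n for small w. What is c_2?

-1/8

g(0) = 1
g′(0) = 0
g′′(0) = -1/4
So c_2 = g′′(0)/2! = -1/8.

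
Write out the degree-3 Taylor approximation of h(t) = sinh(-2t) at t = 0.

h(0) = 0
h′(0) = -2
h′′(0) = 0
h′′′(0) = -8

-4*t^3/3 - 2*t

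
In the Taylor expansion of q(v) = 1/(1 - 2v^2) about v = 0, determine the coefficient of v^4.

4

[v^0] = 1;  [v^1] = 0;  [v^2] = 2;  [v^3] = 0;  [v^4] = 4.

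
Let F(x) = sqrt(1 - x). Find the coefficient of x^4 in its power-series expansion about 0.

-5/128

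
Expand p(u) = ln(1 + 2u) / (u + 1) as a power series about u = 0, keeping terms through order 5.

256*u^5/15 - 32*u^4/3 + 20*u^3/3 - 4*u^2 + 2*u

Use 1/(1 - r) = Σ r^k on the denominator, then take the Cauchy product.
p(0) = 0
p′(0) = 2
p′′(0) = -8
p′′′(0) = 40
p^(4)(0) = -256
p^(5)(0) = 2048
The Taylor polynomial is Σ p^(k)(0)/k! · u^k.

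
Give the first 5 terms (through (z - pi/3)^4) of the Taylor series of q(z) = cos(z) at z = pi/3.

(z - pi/3)^4/48 + sqrt(3)*(z - pi/3)^3/12 - (z - pi/3)^2/4 - sqrt(3)*(z - pi/3)/2 + 1/2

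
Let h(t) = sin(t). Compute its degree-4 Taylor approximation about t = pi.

(t - pi)^3/6 - (t - pi)

Compute the successive derivatives at the expansion point and divide by k!.
h(pi) = 0
h′(pi) = -1
h′′(pi) = 0
h′′′(pi) = 1
h^(4)(pi) = 0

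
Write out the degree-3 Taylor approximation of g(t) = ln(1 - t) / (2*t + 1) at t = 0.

Multiply the numerator's expansion by the denominator's geometric series.
g(0) = 0
g′(0) = -1
g′′(0) = 3
g′′′(0) = -20
The Taylor polynomial is Σ g^(k)(0)/k! · t^k.

-10*t^3/3 + 3*t^2/2 - t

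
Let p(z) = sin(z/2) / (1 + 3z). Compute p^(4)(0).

-645/2

Take the Cauchy product of the two expansions.
From the series, [z^4] p = -215/16; multiply by 4! = 24 to get -645/2.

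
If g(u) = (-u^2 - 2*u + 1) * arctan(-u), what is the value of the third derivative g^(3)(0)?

8

Shift and add copies of the series according to the polynomial's terms.
The coefficient of u^3 in the expansion is 4/3, so g′′′(0) = 3! * (4/3) = 8.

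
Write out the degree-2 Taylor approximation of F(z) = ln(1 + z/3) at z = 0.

-z^2/18 + z/3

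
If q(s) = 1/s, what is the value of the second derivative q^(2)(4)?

1/32

The coefficient of (s - 4)^2 in the expansion is 1/64, so q′′(4) = 2! * (1/64) = 1/32.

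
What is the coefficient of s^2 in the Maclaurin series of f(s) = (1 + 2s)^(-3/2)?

Use the known series and substitute for the argument.
f(0) = 1
f′(0) = -3
f′′(0) = 15

15/2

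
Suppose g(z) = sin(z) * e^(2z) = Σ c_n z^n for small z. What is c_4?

1

Write out both Maclaurin series and multiply, keeping only the needed powers.
g(0) = 0
g′(0) = 1
g′′(0) = 4
g′′′(0) = 11
g^(4)(0) = 24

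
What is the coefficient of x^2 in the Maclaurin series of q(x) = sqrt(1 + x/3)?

-1/72

q(0) = 1
q′(0) = 1/6
q′′(0) = -1/36
The Taylor polynomial is Σ q^(k)(0)/k! · x^k.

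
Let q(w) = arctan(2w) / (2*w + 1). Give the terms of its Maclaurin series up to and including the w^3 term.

Expand 1/(denominator) as a geometric series and multiply by the numerator's series.
q(0) = 0
q′(0) = 2
q′′(0) = -8
q′′′(0) = 32
The Taylor polynomial is Σ q^(k)(0)/k! · w^k.

16*w^3/3 - 4*w^2 + 2*w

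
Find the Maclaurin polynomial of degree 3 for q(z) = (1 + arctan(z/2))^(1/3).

-z^3/162 - z^2/36 + z/6 + 1

Compose series: expand the inner function first, then feed it into the outer expansion.
q(0) = 1
q′(0) = 1/6
q′′(0) = -1/18
q′′′(0) = -1/27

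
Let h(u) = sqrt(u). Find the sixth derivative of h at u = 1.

-945/64

Compute the successive derivatives at the expansion point and divide by k!.
The coefficient of (u - 1)^6 in the expansion is -21/1024, so h^(6)(1) = 6! * (-21/1024) = -945/64.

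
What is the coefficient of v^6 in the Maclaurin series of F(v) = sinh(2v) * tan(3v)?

388/5

Expand each factor separately, then convolve coefficients.
F(0) = 0
F′(0) = 0
F′′(0) = 12
F′′′(0) = 0
F^(4)(0) = 528
F^(5)(0) = 0
F^(6)(0) = 55872
So c_6 = F^(6)(0)/6! = 388/5.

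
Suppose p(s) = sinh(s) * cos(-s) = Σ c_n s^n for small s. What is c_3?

-1/3

Multiply the two series term by term and collect like powers.
p(0) = 0
p′(0) = 1
p′′(0) = 0
p′′′(0) = -2
So c_3 = p′′′(0)/3! = -1/3.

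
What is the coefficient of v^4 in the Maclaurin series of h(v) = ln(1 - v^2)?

-1/2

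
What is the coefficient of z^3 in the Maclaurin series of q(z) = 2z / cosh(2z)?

Write the quotient as an unknown series and match coefficients against numerator = denominator · series.
[z^0] = 0;  [z^1] = 2;  [z^2] = 0;  [z^3] = -4.
So c_3 = q′′′(0)/3! = -4.

-4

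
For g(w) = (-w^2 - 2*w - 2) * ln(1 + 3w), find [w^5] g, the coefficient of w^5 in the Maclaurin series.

Distribute the polynomial across the series and collect like powers.
g(0) = 0
g′(0) = -6
g′′(0) = 6
g′′′(0) = -72
g^(4)(0) = 648
g^(5)(0) = -7884
So c_5 = g^(5)(0)/5! = -657/10.

-657/10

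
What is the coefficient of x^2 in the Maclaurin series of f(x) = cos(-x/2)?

[x^0] = 1;  [x^1] = 0;  [x^2] = -1/8.
So c_2 = f′′(0)/2! = -1/8.

-1/8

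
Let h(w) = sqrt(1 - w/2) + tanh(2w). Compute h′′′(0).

Combine the two series term by term.
The coefficient of w^3 in the expansion is -1027/384, so h′′′(0) = 3! * (-1027/384) = -1027/64.

-1027/64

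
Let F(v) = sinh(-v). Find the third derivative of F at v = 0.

-1

Compute the successive derivatives at the expansion point and divide by k!.
From the series, [v^3] F = -1/6; multiply by 3! = 6 to get -1.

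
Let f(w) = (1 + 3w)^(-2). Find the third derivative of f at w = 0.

Apply the Taylor formula c_k = f^(k)(a)/k!.
From the series, [w^3] f = -108; multiply by 3! = 6 to get -648.

-648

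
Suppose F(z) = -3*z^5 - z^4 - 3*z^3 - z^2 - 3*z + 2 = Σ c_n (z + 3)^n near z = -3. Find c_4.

44

Differentiate repeatedly and evaluate at the center.
[(z + 3)^0] = 731;  [(z + 3)^1] = -1185;  [(z + 3)^2] = 782;  [(z + 3)^3] = -261;  [(z + 3)^4] = 44.
So c_4 = F^(4)(-3)/4! = 44.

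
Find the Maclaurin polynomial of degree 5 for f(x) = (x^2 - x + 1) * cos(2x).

Distribute the polynomial across the series and collect like powers.
f(0) = 1
f′(0) = -1
f′′(0) = -2
f′′′(0) = 12
f^(4)(0) = -32
f^(5)(0) = -80
The Taylor polynomial is Σ f^(k)(0)/k! · x^k.

-2*x^5/3 - 4*x^4/3 + 2*x^3 - x^2 - x + 1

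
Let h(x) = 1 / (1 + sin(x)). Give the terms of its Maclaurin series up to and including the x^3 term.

Use the geometric series for the reciprocal, then substitute.
[x^0] = 1;  [x^1] = -1;  [x^2] = 1;  [x^3] = -5/6.

-5*x^3/6 + x^2 - x + 1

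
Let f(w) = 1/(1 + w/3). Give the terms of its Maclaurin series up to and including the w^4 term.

f(0) = 1
f′(0) = -1/3
f′′(0) = 2/9
f′′′(0) = -2/9
f^(4)(0) = 8/27
The Taylor polynomial is Σ f^(k)(0)/k! · w^k.

w^4/81 - w^3/27 + w^2/9 - w/3 + 1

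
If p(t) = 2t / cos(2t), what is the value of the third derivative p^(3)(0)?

24

Divide the numerator series by the denominator series (power-series long division).
From the series, [t^3] p = 4; multiply by 3! = 6 to get 24.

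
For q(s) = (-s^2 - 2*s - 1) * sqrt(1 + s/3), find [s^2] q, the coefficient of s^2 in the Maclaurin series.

Shift and add copies of the series according to the polynomial's terms.
q(0) = -1
q′(0) = -13/6
q′′(0) = -95/36
Then c_k = q^(k)(0)/k! gives each Taylor coefficient.

-95/72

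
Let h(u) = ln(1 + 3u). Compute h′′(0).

-9

The coefficient of u^2 in the expansion is -9/2, so h′′(0) = 2! * (-9/2) = -9.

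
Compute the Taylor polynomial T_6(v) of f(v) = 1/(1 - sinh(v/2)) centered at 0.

77*v^6/2880 + 181*v^5/3840 + v^4/12 + 7*v^3/48 + v^2/4 + v/2 + 1

Substitute the inner expansion into the outer series and collect powers.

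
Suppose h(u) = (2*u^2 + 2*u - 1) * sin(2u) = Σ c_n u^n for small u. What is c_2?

4

Distribute the polynomial across the series and collect like powers.
h(0) = 0
h′(0) = -2
h′′(0) = 8
So c_2 = h′′(0)/2! = 4.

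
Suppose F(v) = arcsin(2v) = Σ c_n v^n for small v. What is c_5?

12/5

F(0) = 0
F′(0) = 2
F′′(0) = 0
F′′′(0) = 8
F^(4)(0) = 0
F^(5)(0) = 288
So c_5 = F^(5)(0)/5! = 12/5.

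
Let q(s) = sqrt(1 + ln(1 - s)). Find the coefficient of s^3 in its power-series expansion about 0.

-17/48

Let u equal the inner series; expand the outer function in u and truncate.
[s^0] = 1;  [s^1] = -1/2;  [s^2] = -3/8;  [s^3] = -17/48.
So c_3 = q′′′(0)/3! = -17/48.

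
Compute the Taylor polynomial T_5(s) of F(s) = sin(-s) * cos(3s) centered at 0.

Take the Cauchy product of the two expansions.

-62*s^5/15 + 14*s^3/3 - s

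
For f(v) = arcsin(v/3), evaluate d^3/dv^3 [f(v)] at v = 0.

1/27

Compute the successive derivatives at the expansion point and divide by k!.
The coefficient of v^3 in the expansion is 1/162, so f′′′(0) = 3! * (1/162) = 1/27.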